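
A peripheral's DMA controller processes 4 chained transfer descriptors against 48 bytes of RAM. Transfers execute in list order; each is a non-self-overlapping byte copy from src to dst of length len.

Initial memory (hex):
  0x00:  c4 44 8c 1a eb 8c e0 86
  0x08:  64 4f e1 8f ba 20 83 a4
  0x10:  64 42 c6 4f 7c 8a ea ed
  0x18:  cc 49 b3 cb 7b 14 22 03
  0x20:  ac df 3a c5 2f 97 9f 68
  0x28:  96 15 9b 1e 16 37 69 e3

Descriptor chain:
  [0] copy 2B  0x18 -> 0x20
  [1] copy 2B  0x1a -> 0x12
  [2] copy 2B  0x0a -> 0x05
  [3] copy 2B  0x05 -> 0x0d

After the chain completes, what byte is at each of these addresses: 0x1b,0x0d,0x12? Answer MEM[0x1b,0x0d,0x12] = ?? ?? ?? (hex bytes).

MEM[0x1b,0x0d,0x12] = cb e1 b3

[0] 0x18->0x20 len=2 : cc 49
[1] 0x1a->0x12 len=2 : b3 cb
[2] 0x0a->0x05 len=2 : e1 8f
[3] 0x05->0x0d len=2 : e1 8f
query mem[0x1b]=0xcb, mem[0x0d]=0xe1, mem[0x12]=0xb3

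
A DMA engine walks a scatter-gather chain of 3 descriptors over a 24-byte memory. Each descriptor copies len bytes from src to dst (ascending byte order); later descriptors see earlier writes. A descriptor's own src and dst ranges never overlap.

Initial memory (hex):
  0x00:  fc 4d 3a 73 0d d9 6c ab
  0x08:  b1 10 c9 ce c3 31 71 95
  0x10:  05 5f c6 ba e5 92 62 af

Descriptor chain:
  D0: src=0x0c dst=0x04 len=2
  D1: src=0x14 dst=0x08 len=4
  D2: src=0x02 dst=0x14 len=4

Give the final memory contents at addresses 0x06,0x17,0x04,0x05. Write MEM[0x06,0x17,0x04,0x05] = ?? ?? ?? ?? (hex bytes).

D0: mem[0x04..0x05] <- [c3 31]
D1: mem[0x08..0x0b] <- [e5 92 62 af]
D2: mem[0x14..0x17] <- [3a 73 c3 31]
query mem[0x06]=0x6c, mem[0x17]=0x31, mem[0x04]=0xc3, mem[0x05]=0x31

MEM[0x06,0x17,0x04,0x05] = 6c 31 c3 31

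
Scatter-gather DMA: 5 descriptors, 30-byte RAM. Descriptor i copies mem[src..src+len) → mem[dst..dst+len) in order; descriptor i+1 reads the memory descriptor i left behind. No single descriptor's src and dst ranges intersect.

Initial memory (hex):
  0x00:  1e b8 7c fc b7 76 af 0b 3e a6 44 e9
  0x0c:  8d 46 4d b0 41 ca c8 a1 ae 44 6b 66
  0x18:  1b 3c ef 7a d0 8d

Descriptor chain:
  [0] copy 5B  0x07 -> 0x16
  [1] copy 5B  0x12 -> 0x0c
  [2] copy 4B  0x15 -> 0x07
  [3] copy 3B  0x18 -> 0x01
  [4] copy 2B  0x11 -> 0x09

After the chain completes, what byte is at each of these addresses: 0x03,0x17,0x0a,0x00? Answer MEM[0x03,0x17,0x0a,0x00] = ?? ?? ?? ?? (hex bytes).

MEM[0x03,0x17,0x0a,0x00] = e9 3e c8 1e

#0 dst[0x16+5] := {0x0b,0x3e,0xa6,0x44,0xe9}
#1 dst[0x0c+5] := {0xc8,0xa1,0xae,0x44,0x0b}
#2 dst[0x07+4] := {0x44,0x0b,0x3e,0xa6}
#3 dst[0x01+3] := {0xa6,0x44,0xe9}
#4 dst[0x09+2] := {0xca,0xc8}
query mem[0x03]=0xe9, mem[0x17]=0x3e, mem[0x0a]=0xc8, mem[0x00]=0x1e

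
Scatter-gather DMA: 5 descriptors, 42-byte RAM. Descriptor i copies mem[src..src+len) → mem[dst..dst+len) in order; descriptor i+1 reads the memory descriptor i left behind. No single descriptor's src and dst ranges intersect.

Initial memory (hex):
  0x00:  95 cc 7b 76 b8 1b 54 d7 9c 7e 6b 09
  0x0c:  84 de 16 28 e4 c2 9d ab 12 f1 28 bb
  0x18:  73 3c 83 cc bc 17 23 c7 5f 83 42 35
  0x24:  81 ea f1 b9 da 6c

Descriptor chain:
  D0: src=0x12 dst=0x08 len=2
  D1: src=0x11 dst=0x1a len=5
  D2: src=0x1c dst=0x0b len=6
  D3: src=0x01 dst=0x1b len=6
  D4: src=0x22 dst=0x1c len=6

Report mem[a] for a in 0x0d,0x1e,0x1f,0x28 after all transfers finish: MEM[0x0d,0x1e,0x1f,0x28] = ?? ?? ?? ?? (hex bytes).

  after D0: wrote 2B at 0x08 = 9dab
  after D1: wrote 5B at 0x1a = c29dab12f1
  after D2: wrote 6B at 0x0b = ab12f1c75f83
  after D3: wrote 6B at 0x1b = cc7b76b81b54
  after D4: wrote 6B at 0x1c = 423581eaf1b9
query mem[0x0d]=0xf1, mem[0x1e]=0x81, mem[0x1f]=0xea, mem[0x28]=0xda

MEM[0x0d,0x1e,0x1f,0x28] = f1 81 ea da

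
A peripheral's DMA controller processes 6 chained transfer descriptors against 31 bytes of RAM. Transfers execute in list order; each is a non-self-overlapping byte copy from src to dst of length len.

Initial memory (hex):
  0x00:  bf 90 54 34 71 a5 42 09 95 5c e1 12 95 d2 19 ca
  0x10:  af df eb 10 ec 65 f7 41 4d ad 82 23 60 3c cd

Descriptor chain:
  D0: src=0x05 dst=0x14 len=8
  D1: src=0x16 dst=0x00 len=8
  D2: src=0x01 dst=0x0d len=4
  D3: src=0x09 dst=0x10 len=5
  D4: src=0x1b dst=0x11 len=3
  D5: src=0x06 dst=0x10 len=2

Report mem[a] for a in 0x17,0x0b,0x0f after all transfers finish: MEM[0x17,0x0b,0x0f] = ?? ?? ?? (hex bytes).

MEM[0x17,0x0b,0x0f] = 95 12 e1

#0 dst[0x14+8] := {0xa5,0x42,0x09,0x95,0x5c,0xe1,0x12,0x95}
#1 dst[0x00+8] := {0x09,0x95,0x5c,0xe1,0x12,0x95,0x60,0x3c}
#2 dst[0x0d+4] := {0x95,0x5c,0xe1,0x12}
#3 dst[0x10+5] := {0x5c,0xe1,0x12,0x95,0x95}
#4 dst[0x11+3] := {0x95,0x60,0x3c}
#5 dst[0x10+2] := {0x60,0x3c}
query mem[0x17]=0x95, mem[0x0b]=0x12, mem[0x0f]=0xe1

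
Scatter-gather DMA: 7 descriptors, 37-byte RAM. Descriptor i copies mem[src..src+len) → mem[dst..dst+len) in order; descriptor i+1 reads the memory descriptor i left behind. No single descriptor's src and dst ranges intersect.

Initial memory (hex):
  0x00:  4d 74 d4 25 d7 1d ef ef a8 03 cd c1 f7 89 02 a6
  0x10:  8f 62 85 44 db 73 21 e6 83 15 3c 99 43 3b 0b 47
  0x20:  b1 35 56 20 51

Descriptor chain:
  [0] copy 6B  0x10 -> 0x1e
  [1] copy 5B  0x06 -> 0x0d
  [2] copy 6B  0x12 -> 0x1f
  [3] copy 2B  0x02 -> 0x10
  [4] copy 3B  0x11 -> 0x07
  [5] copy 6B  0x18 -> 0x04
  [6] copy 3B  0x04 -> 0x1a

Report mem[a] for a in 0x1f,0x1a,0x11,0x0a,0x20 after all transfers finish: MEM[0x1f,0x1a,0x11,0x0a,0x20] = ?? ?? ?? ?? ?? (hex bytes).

[0] 0x10->0x1e len=6 : 8f 62 85 44 db 73
[1] 0x06->0x0d len=5 : ef ef a8 03 cd
[2] 0x12->0x1f len=6 : 85 44 db 73 21 e6
[3] 0x02->0x10 len=2 : d4 25
[4] 0x11->0x07 len=3 : 25 85 44
[5] 0x18->0x04 len=6 : 83 15 3c 99 43 3b
[6] 0x04->0x1a len=3 : 83 15 3c
query mem[0x1f]=0x85, mem[0x1a]=0x83, mem[0x11]=0x25, mem[0x0a]=0xcd, mem[0x20]=0x44

MEM[0x1f,0x1a,0x11,0x0a,0x20] = 85 83 25 cd 44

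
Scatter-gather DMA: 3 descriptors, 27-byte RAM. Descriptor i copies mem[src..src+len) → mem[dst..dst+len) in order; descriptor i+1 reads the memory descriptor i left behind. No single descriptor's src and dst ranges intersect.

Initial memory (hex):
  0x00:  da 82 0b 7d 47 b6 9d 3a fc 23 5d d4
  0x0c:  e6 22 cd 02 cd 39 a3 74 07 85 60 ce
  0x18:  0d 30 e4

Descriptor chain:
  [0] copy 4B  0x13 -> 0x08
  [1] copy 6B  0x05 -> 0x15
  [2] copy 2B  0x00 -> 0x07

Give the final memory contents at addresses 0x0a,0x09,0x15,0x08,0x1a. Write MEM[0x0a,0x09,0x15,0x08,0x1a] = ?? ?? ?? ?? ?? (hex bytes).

MEM[0x0a,0x09,0x15,0x08,0x1a] = 85 07 b6 82 85

  after D0: wrote 4B at 0x08 = 74078560
  after D1: wrote 6B at 0x15 = b69d3a740785
  after D2: wrote 2B at 0x07 = da82
query mem[0x0a]=0x85, mem[0x09]=0x07, mem[0x15]=0xb6, mem[0x08]=0x82, mem[0x1a]=0x85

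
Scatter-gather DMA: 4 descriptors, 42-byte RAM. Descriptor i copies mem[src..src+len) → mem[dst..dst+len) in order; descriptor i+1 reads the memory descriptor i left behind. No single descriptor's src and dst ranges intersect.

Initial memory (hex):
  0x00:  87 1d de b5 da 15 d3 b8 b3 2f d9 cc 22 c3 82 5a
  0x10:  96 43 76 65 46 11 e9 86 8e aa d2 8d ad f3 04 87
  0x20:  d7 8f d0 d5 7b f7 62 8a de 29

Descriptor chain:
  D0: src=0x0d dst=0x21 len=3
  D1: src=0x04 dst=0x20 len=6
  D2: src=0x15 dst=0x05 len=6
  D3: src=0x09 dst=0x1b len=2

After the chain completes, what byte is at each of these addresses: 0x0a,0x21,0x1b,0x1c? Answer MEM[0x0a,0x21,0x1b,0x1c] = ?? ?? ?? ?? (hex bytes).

  after D0: wrote 3B at 0x21 = c3825a
  after D1: wrote 6B at 0x20 = da15d3b8b32f
  after D2: wrote 6B at 0x05 = 11e9868eaad2
  after D3: wrote 2B at 0x1b = aad2
query mem[0x0a]=0xd2, mem[0x21]=0x15, mem[0x1b]=0xaa, mem[0x1c]=0xd2

MEM[0x0a,0x21,0x1b,0x1c] = d2 15 aa d2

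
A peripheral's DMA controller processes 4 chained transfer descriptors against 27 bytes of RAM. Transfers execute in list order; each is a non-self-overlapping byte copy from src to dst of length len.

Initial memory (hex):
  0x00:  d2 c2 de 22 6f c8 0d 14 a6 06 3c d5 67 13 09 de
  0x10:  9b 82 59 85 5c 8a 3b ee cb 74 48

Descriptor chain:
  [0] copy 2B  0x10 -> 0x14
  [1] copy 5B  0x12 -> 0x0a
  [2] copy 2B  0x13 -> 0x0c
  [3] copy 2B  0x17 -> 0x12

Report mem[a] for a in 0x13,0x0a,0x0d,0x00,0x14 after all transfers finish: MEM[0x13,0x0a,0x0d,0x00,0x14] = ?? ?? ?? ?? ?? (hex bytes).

MEM[0x13,0x0a,0x0d,0x00,0x14] = cb 59 9b d2 9b

D0: mem[0x14..0x15] <- [9b 82]
D1: mem[0x0a..0x0e] <- [59 85 9b 82 3b]
D2: mem[0x0c..0x0d] <- [85 9b]
D3: mem[0x12..0x13] <- [ee cb]
query mem[0x13]=0xcb, mem[0x0a]=0x59, mem[0x0d]=0x9b, mem[0x00]=0xd2, mem[0x14]=0x9b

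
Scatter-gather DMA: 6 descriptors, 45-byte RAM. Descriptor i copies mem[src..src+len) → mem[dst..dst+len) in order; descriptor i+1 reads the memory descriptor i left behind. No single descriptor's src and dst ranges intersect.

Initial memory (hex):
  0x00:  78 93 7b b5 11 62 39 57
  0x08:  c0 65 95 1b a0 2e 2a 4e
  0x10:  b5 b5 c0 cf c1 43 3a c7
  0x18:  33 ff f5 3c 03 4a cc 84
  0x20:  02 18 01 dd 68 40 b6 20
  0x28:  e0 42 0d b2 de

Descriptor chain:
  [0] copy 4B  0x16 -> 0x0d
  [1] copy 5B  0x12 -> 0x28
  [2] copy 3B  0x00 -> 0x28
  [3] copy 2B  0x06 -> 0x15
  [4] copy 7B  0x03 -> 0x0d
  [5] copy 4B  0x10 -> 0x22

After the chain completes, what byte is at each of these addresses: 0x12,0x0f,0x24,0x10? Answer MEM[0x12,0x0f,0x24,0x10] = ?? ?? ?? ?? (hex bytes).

#0 dst[0x0d+4] := {0x3a,0xc7,0x33,0xff}
#1 dst[0x28+5] := {0xc0,0xcf,0xc1,0x43,0x3a}
#2 dst[0x28+3] := {0x78,0x93,0x7b}
#3 dst[0x15+2] := {0x39,0x57}
#4 dst[0x0d+7] := {0xb5,0x11,0x62,0x39,0x57,0xc0,0x65}
#5 dst[0x22+4] := {0x39,0x57,0xc0,0x65}
query mem[0x12]=0xc0, mem[0x0f]=0x62, mem[0x24]=0xc0, mem[0x10]=0x39

MEM[0x12,0x0f,0x24,0x10] = c0 62 c0 39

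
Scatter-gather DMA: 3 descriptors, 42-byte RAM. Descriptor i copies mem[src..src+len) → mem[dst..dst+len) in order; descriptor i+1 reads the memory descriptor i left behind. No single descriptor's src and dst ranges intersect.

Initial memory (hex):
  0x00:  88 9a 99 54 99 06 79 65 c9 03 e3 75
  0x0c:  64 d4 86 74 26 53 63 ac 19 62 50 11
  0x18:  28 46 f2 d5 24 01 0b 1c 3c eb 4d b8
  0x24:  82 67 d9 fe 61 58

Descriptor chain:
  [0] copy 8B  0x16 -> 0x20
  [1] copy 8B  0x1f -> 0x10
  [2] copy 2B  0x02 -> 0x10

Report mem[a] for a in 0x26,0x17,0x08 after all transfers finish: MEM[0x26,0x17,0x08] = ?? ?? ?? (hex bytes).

MEM[0x26,0x17,0x08] = 24 24 c9

  after D0: wrote 8B at 0x20 = 50112846f2d52401
  after D1: wrote 8B at 0x10 = 1c50112846f2d524
  after D2: wrote 2B at 0x10 = 9954
query mem[0x26]=0x24, mem[0x17]=0x24, mem[0x08]=0xc9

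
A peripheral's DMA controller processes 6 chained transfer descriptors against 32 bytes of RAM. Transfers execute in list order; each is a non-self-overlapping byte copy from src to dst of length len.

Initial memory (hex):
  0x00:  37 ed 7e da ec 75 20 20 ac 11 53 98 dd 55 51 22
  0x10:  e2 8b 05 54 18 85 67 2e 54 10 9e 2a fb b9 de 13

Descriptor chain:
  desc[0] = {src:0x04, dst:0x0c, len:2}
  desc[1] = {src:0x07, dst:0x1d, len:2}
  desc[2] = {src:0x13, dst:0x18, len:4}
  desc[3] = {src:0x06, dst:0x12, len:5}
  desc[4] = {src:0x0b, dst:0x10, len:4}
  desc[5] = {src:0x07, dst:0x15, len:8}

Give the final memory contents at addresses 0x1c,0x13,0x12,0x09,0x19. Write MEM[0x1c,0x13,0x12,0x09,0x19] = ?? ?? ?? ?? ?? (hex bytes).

  after D0: wrote 2B at 0x0c = ec75
  after D1: wrote 2B at 0x1d = 20ac
  after D2: wrote 4B at 0x18 = 54188567
  after D3: wrote 5B at 0x12 = 2020ac1153
  after D4: wrote 4B at 0x10 = 98ec7551
  after D5: wrote 8B at 0x15 = 20ac115398ec7551
query mem[0x1c]=0x51, mem[0x13]=0x51, mem[0x12]=0x75, mem[0x09]=0x11, mem[0x19]=0x98

MEM[0x1c,0x13,0x12,0x09,0x19] = 51 51 75 11 98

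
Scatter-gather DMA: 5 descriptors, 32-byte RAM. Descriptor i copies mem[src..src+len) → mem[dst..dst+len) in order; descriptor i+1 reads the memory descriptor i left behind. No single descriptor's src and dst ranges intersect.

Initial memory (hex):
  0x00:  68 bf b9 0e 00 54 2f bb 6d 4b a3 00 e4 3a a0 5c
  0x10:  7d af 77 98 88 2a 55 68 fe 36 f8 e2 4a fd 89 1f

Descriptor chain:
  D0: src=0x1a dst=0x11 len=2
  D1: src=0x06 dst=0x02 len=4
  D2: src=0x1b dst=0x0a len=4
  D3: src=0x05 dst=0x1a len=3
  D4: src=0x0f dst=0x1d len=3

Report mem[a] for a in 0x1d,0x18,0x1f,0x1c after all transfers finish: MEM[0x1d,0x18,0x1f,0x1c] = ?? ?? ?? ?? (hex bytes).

MEM[0x1d,0x18,0x1f,0x1c] = 5c fe f8 bb

  after D0: wrote 2B at 0x11 = f8e2
  after D1: wrote 4B at 0x02 = 2fbb6d4b
  after D2: wrote 4B at 0x0a = e24afd89
  after D3: wrote 3B at 0x1a = 4b2fbb
  after D4: wrote 3B at 0x1d = 5c7df8
query mem[0x1d]=0x5c, mem[0x18]=0xfe, mem[0x1f]=0xf8, mem[0x1c]=0xbb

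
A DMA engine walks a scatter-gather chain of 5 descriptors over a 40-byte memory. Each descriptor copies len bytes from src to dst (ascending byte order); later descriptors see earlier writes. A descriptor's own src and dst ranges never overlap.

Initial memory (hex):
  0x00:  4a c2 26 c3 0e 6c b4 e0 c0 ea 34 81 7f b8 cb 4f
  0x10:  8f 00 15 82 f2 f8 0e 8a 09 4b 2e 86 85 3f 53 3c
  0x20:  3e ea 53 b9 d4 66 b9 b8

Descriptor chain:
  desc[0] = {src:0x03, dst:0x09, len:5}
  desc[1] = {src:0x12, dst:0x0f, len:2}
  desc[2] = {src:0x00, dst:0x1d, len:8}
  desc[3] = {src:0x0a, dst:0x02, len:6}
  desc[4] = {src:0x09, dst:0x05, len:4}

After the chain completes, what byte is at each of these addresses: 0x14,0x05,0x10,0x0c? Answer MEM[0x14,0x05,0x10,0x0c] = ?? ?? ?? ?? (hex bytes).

  after D0: wrote 5B at 0x09 = c30e6cb4e0
  after D1: wrote 2B at 0x0f = 1582
  after D2: wrote 8B at 0x1d = 4ac226c30e6cb4e0
  after D3: wrote 6B at 0x02 = 0e6cb4e0cb15
  after D4: wrote 4B at 0x05 = c30e6cb4
query mem[0x14]=0xf2, mem[0x05]=0xc3, mem[0x10]=0x82, mem[0x0c]=0xb4

MEM[0x14,0x05,0x10,0x0c] = f2 c3 82 b4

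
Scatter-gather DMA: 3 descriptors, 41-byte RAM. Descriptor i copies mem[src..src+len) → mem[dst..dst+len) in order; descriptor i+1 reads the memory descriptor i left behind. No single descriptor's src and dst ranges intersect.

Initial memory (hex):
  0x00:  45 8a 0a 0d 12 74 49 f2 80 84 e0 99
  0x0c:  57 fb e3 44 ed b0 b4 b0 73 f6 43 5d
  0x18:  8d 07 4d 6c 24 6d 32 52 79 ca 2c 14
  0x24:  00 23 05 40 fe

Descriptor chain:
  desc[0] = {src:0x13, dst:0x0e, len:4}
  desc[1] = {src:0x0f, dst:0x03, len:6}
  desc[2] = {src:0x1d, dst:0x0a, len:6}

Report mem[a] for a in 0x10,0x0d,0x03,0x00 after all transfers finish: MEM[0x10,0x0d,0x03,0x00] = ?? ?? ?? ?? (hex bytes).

MEM[0x10,0x0d,0x03,0x00] = f6 79 73 45

#0 dst[0x0e+4] := {0xb0,0x73,0xf6,0x43}
#1 dst[0x03+6] := {0x73,0xf6,0x43,0xb4,0xb0,0x73}
#2 dst[0x0a+6] := {0x6d,0x32,0x52,0x79,0xca,0x2c}
query mem[0x10]=0xf6, mem[0x0d]=0x79, mem[0x03]=0x73, mem[0x00]=0x45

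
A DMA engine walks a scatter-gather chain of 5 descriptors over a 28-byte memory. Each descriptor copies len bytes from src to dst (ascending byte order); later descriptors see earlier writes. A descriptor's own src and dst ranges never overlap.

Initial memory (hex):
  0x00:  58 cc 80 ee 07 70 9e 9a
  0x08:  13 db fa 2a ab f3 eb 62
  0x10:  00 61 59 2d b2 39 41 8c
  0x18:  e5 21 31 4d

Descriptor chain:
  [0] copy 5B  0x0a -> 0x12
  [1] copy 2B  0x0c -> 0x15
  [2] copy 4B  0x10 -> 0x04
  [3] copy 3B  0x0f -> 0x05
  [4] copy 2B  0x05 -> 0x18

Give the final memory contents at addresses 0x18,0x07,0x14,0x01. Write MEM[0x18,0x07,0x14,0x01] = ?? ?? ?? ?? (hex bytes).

MEM[0x18,0x07,0x14,0x01] = 62 61 ab cc

[0] 0x0a->0x12 len=5 : fa 2a ab f3 eb
[1] 0x0c->0x15 len=2 : ab f3
[2] 0x10->0x04 len=4 : 00 61 fa 2a
[3] 0x0f->0x05 len=3 : 62 00 61
[4] 0x05->0x18 len=2 : 62 00
query mem[0x18]=0x62, mem[0x07]=0x61, mem[0x14]=0xab, mem[0x01]=0xcc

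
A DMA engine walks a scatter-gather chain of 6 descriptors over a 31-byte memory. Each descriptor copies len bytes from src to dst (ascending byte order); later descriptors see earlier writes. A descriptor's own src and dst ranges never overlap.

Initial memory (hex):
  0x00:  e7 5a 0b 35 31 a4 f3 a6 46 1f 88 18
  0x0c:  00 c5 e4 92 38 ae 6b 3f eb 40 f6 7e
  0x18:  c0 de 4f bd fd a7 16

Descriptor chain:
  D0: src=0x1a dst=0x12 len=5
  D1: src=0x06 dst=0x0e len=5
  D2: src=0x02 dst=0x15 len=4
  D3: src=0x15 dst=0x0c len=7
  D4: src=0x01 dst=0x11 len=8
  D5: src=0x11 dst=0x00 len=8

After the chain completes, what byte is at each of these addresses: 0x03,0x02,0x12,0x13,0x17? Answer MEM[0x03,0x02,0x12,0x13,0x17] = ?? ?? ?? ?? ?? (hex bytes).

[0] 0x1a->0x12 len=5 : 4f bd fd a7 16
[1] 0x06->0x0e len=5 : f3 a6 46 1f 88
[2] 0x02->0x15 len=4 : 0b 35 31 a4
[3] 0x15->0x0c len=7 : 0b 35 31 a4 de 4f bd
[4] 0x01->0x11 len=8 : 5a 0b 35 31 a4 f3 a6 46
[5] 0x11->0x00 len=8 : 5a 0b 35 31 a4 f3 a6 46
query mem[0x03]=0x31, mem[0x02]=0x35, mem[0x12]=0x0b, mem[0x13]=0x35, mem[0x17]=0xa6

MEM[0x03,0x02,0x12,0x13,0x17] = 31 35 0b 35 a6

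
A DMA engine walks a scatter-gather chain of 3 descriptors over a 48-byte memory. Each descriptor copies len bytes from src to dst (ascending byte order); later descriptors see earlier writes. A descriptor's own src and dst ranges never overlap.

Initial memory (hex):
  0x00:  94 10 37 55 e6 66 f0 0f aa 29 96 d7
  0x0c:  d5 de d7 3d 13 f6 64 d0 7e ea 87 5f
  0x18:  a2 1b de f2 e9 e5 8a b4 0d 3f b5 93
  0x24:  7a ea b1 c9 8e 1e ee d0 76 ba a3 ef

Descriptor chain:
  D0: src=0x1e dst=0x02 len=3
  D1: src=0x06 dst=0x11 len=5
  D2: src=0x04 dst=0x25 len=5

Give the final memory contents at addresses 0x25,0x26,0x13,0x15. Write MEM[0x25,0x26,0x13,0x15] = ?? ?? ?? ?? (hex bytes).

  after D0: wrote 3B at 0x02 = 8ab40d
  after D1: wrote 5B at 0x11 = f00faa2996
  after D2: wrote 5B at 0x25 = 0d66f00faa
query mem[0x25]=0x0d, mem[0x26]=0x66, mem[0x13]=0xaa, mem[0x15]=0x96

MEM[0x25,0x26,0x13,0x15] = 0d 66 aa 96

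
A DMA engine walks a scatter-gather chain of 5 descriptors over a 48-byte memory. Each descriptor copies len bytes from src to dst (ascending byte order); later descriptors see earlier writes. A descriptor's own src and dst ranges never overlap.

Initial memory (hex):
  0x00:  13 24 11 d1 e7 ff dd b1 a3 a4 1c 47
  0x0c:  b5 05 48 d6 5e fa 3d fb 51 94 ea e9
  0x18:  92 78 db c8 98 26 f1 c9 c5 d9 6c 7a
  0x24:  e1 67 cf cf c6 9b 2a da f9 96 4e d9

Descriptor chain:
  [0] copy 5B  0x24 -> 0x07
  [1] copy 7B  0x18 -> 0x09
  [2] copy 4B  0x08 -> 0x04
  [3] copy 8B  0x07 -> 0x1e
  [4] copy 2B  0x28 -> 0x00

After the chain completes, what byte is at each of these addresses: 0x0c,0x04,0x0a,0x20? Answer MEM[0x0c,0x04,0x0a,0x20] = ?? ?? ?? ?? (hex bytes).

[0] 0x24->0x07 len=5 : e1 67 cf cf c6
[1] 0x18->0x09 len=7 : 92 78 db c8 98 26 f1
[2] 0x08->0x04 len=4 : 67 92 78 db
[3] 0x07->0x1e len=8 : db 67 92 78 db c8 98 26
[4] 0x28->0x00 len=2 : c6 9b
query mem[0x0c]=0xc8, mem[0x04]=0x67, mem[0x0a]=0x78, mem[0x20]=0x92

MEM[0x0c,0x04,0x0a,0x20] = c8 67 78 92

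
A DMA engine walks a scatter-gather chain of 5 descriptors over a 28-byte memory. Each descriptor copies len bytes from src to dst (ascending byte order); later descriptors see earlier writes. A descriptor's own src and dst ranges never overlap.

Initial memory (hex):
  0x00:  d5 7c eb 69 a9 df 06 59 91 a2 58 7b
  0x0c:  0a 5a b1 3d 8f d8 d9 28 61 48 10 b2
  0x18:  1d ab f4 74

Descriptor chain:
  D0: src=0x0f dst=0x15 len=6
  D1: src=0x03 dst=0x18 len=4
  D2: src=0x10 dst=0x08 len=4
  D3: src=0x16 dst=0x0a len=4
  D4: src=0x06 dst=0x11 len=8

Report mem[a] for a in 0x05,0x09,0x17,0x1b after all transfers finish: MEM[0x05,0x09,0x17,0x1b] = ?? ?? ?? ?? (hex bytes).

MEM[0x05,0x09,0x17,0x1b] = df d8 69 06

[0] 0x0f->0x15 len=6 : 3d 8f d8 d9 28 61
[1] 0x03->0x18 len=4 : 69 a9 df 06
[2] 0x10->0x08 len=4 : 8f d8 d9 28
[3] 0x16->0x0a len=4 : 8f d8 69 a9
[4] 0x06->0x11 len=8 : 06 59 8f d8 8f d8 69 a9
query mem[0x05]=0xdf, mem[0x09]=0xd8, mem[0x17]=0x69, mem[0x1b]=0x06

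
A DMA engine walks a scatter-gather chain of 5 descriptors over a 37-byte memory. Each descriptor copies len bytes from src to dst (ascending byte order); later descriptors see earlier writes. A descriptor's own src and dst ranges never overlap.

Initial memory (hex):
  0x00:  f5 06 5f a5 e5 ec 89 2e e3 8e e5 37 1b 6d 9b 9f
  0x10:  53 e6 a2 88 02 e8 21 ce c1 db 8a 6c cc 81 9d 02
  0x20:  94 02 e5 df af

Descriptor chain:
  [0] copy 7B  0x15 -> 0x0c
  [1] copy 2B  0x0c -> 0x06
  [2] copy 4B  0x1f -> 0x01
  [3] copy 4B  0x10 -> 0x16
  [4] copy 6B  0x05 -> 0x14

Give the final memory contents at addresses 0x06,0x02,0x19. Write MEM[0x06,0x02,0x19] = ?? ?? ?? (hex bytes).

#0 dst[0x0c+7] := {0xe8,0x21,0xce,0xc1,0xdb,0x8a,0x6c}
#1 dst[0x06+2] := {0xe8,0x21}
#2 dst[0x01+4] := {0x02,0x94,0x02,0xe5}
#3 dst[0x16+4] := {0xdb,0x8a,0x6c,0x88}
#4 dst[0x14+6] := {0xec,0xe8,0x21,0xe3,0x8e,0xe5}
query mem[0x06]=0xe8, mem[0x02]=0x94, mem[0x19]=0xe5

MEM[0x06,0x02,0x19] = e8 94 e5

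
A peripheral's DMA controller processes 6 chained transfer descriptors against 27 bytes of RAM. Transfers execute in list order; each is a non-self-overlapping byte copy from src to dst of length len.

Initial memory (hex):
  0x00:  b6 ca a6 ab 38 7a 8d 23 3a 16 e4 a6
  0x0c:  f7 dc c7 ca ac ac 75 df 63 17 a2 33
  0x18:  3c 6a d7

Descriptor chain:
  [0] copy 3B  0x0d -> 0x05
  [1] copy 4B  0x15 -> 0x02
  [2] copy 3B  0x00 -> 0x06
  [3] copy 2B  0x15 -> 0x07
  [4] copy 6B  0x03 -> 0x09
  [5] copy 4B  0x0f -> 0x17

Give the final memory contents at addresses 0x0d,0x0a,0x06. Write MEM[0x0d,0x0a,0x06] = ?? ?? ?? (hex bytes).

MEM[0x0d,0x0a,0x06] = 17 33 b6

[0] 0x0d->0x05 len=3 : dc c7 ca
[1] 0x15->0x02 len=4 : 17 a2 33 3c
[2] 0x00->0x06 len=3 : b6 ca 17
[3] 0x15->0x07 len=2 : 17 a2
[4] 0x03->0x09 len=6 : a2 33 3c b6 17 a2
[5] 0x0f->0x17 len=4 : ca ac ac 75
query mem[0x0d]=0x17, mem[0x0a]=0x33, mem[0x06]=0xb6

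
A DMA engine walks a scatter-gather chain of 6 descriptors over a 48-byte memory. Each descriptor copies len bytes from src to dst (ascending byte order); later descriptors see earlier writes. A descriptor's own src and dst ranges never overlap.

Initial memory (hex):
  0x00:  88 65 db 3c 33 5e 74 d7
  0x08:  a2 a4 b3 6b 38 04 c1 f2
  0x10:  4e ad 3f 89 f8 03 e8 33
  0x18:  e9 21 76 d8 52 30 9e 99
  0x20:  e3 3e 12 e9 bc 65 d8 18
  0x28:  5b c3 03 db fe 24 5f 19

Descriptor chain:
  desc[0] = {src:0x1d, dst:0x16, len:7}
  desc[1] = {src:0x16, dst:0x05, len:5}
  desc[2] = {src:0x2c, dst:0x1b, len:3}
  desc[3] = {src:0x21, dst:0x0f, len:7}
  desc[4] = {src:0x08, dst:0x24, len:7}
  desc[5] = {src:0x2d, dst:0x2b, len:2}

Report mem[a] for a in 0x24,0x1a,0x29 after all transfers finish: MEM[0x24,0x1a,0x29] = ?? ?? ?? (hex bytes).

MEM[0x24,0x1a,0x29] = e3 3e 04

D0: mem[0x16..0x1c] <- [30 9e 99 e3 3e 12 e9]
D1: mem[0x05..0x09] <- [30 9e 99 e3 3e]
D2: mem[0x1b..0x1d] <- [fe 24 5f]
D3: mem[0x0f..0x15] <- [3e 12 e9 bc 65 d8 18]
D4: mem[0x24..0x2a] <- [e3 3e b3 6b 38 04 c1]
D5: mem[0x2b..0x2c] <- [24 5f]
query mem[0x24]=0xe3, mem[0x1a]=0x3e, mem[0x29]=0x04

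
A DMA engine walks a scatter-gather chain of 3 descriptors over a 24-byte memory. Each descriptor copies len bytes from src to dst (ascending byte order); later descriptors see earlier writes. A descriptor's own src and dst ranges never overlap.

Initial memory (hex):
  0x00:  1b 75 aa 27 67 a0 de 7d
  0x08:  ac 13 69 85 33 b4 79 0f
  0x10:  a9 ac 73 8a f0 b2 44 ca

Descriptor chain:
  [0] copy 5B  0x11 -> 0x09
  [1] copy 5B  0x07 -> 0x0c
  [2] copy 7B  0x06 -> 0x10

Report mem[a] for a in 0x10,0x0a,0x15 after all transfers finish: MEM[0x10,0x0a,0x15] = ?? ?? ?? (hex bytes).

MEM[0x10,0x0a,0x15] = de 73 8a

#0 dst[0x09+5] := {0xac,0x73,0x8a,0xf0,0xb2}
#1 dst[0x0c+5] := {0x7d,0xac,0xac,0x73,0x8a}
#2 dst[0x10+7] := {0xde,0x7d,0xac,0xac,0x73,0x8a,0x7d}
query mem[0x10]=0xde, mem[0x0a]=0x73, mem[0x15]=0x8a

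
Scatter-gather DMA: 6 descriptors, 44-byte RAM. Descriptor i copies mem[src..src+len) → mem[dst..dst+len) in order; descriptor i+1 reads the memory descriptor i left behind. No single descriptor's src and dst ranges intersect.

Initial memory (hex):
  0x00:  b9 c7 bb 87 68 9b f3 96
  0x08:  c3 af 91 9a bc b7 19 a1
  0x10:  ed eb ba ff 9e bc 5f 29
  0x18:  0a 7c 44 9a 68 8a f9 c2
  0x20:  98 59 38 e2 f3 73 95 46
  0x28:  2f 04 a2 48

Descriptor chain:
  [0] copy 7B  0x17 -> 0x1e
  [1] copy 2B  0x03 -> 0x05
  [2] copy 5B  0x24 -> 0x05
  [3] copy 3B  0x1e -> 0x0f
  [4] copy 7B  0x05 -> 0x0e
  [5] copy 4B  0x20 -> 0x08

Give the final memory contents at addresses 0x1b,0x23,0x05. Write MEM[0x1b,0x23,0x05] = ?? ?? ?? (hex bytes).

MEM[0x1b,0x23,0x05] = 9a 68 8a

#0 dst[0x1e+7] := {0x29,0x0a,0x7c,0x44,0x9a,0x68,0x8a}
#1 dst[0x05+2] := {0x87,0x68}
#2 dst[0x05+5] := {0x8a,0x73,0x95,0x46,0x2f}
#3 dst[0x0f+3] := {0x29,0x0a,0x7c}
#4 dst[0x0e+7] := {0x8a,0x73,0x95,0x46,0x2f,0x91,0x9a}
#5 dst[0x08+4] := {0x7c,0x44,0x9a,0x68}
query mem[0x1b]=0x9a, mem[0x23]=0x68, mem[0x05]=0x8a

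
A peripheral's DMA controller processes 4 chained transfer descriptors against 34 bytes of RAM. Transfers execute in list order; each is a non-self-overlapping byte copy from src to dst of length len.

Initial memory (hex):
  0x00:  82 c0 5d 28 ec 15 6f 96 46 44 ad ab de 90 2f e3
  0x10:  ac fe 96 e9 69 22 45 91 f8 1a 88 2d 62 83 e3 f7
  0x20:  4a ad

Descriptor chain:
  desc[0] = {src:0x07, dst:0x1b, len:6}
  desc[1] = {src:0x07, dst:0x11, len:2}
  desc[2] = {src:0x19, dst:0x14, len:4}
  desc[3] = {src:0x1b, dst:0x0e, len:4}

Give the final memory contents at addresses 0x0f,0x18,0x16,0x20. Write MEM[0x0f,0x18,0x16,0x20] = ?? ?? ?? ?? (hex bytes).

D0: mem[0x1b..0x20] <- [96 46 44 ad ab de]
D1: mem[0x11..0x12] <- [96 46]
D2: mem[0x14..0x17] <- [1a 88 96 46]
D3: mem[0x0e..0x11] <- [96 46 44 ad]
query mem[0x0f]=0x46, mem[0x18]=0xf8, mem[0x16]=0x96, mem[0x20]=0xde

MEM[0x0f,0x18,0x16,0x20] = 46 f8 96 de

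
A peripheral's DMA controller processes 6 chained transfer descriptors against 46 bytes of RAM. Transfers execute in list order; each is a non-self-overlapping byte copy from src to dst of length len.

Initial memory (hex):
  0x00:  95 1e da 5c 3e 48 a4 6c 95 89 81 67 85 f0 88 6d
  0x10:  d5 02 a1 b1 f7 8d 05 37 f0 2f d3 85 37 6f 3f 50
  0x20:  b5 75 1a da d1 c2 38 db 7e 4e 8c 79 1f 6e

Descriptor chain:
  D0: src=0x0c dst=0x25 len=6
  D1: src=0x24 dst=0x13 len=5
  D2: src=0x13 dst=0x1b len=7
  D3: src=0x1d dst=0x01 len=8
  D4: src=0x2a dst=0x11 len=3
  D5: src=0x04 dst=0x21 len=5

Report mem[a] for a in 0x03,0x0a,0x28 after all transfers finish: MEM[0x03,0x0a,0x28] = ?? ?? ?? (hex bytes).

MEM[0x03,0x0a,0x28] = 6d 81 6d

#0 dst[0x25+6] := {0x85,0xf0,0x88,0x6d,0xd5,0x02}
#1 dst[0x13+5] := {0xd1,0x85,0xf0,0x88,0x6d}
#2 dst[0x1b+7] := {0xd1,0x85,0xf0,0x88,0x6d,0xf0,0x2f}
#3 dst[0x01+8] := {0xf0,0x88,0x6d,0xf0,0x2f,0x1a,0xda,0xd1}
#4 dst[0x11+3] := {0x02,0x79,0x1f}
#5 dst[0x21+5] := {0xf0,0x2f,0x1a,0xda,0xd1}
query mem[0x03]=0x6d, mem[0x0a]=0x81, mem[0x28]=0x6d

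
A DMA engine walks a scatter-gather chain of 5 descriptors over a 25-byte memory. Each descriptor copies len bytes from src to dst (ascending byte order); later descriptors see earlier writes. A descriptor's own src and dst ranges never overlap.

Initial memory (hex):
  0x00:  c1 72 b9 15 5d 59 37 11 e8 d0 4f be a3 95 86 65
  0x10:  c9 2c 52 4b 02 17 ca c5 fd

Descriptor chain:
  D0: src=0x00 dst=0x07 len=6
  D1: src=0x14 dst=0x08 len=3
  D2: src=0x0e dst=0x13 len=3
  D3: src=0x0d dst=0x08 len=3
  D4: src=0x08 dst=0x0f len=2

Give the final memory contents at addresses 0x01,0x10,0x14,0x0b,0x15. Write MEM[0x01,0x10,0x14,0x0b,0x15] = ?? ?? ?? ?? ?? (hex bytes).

  after D0: wrote 6B at 0x07 = c172b9155d59
  after D1: wrote 3B at 0x08 = 0217ca
  after D2: wrote 3B at 0x13 = 8665c9
  after D3: wrote 3B at 0x08 = 958665
  after D4: wrote 2B at 0x0f = 9586
query mem[0x01]=0x72, mem[0x10]=0x86, mem[0x14]=0x65, mem[0x0b]=0x5d, mem[0x15]=0xc9

MEM[0x01,0x10,0x14,0x0b,0x15] = 72 86 65 5d c9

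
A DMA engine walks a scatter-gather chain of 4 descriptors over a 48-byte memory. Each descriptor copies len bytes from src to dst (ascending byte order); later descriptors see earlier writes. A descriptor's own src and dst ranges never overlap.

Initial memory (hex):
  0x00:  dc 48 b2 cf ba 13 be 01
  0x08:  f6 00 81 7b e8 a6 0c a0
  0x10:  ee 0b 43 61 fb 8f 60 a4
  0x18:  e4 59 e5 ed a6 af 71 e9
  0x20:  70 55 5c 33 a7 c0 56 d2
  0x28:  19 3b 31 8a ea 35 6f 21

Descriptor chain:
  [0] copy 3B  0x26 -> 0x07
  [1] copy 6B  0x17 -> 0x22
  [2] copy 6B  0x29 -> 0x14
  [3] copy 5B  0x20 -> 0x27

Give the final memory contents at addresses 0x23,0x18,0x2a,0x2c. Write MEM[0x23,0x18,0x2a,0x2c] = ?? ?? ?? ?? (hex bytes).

D0: mem[0x07..0x09] <- [56 d2 19]
D1: mem[0x22..0x27] <- [a4 e4 59 e5 ed a6]
D2: mem[0x14..0x19] <- [3b 31 8a ea 35 6f]
D3: mem[0x27..0x2b] <- [70 55 a4 e4 59]
query mem[0x23]=0xe4, mem[0x18]=0x35, mem[0x2a]=0xe4, mem[0x2c]=0xea

MEM[0x23,0x18,0x2a,0x2c] = e4 35 e4 ea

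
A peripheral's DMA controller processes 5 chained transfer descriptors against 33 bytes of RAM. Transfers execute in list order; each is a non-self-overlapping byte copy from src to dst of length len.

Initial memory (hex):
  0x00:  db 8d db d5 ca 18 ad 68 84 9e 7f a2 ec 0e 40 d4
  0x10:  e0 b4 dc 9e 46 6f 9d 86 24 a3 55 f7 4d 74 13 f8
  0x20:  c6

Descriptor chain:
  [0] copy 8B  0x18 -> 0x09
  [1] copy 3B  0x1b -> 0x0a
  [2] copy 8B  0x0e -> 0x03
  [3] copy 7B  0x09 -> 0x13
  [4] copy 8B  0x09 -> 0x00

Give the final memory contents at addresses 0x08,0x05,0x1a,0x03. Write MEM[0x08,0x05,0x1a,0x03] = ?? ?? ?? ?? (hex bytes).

#0 dst[0x09+8] := {0x24,0xa3,0x55,0xf7,0x4d,0x74,0x13,0xf8}
#1 dst[0x0a+3] := {0xf7,0x4d,0x74}
#2 dst[0x03+8] := {0x74,0x13,0xf8,0xb4,0xdc,0x9e,0x46,0x6f}
#3 dst[0x13+7] := {0x46,0x6f,0x4d,0x74,0x4d,0x74,0x13}
#4 dst[0x00+8] := {0x46,0x6f,0x4d,0x74,0x4d,0x74,0x13,0xf8}
query mem[0x08]=0x9e, mem[0x05]=0x74, mem[0x1a]=0x55, mem[0x03]=0x74

MEM[0x08,0x05,0x1a,0x03] = 9e 74 55 74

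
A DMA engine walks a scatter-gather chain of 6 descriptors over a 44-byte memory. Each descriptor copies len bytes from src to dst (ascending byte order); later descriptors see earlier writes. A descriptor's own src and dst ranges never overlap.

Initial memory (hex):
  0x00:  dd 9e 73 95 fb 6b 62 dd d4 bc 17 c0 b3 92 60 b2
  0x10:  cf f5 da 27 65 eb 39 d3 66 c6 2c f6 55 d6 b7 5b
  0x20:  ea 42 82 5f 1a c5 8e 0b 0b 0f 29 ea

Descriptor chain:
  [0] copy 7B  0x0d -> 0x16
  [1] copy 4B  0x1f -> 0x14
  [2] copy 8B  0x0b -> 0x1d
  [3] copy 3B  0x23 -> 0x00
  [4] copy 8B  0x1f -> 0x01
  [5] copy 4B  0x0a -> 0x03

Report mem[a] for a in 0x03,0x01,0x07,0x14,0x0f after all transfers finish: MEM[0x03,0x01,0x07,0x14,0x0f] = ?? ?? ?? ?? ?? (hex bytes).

MEM[0x03,0x01,0x07,0x14,0x0f] = 17 92 c5 5b b2

D0: mem[0x16..0x1c] <- [92 60 b2 cf f5 da 27]
D1: mem[0x14..0x17] <- [5b ea 42 82]
D2: mem[0x1d..0x24] <- [c0 b3 92 60 b2 cf f5 da]
D3: mem[0x00..0x02] <- [f5 da c5]
D4: mem[0x01..0x08] <- [92 60 b2 cf f5 da c5 8e]
D5: mem[0x03..0x06] <- [17 c0 b3 92]
query mem[0x03]=0x17, mem[0x01]=0x92, mem[0x07]=0xc5, mem[0x14]=0x5b, mem[0x0f]=0xb2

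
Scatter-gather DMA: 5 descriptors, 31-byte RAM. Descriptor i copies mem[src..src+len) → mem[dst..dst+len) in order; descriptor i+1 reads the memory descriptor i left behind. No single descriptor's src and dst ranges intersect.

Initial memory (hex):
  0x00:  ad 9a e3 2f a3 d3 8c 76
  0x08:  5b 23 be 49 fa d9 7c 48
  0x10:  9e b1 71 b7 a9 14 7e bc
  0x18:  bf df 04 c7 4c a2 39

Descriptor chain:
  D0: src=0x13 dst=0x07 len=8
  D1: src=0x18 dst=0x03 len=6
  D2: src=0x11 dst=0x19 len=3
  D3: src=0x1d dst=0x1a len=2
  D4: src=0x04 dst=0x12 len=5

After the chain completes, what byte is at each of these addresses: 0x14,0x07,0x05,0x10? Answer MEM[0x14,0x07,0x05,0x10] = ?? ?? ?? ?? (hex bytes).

  after D0: wrote 8B at 0x07 = b7a9147ebcbfdf04
  after D1: wrote 6B at 0x03 = bfdf04c74ca2
  after D2: wrote 3B at 0x19 = b171b7
  after D3: wrote 2B at 0x1a = a239
  after D4: wrote 5B at 0x12 = df04c74ca2
query mem[0x14]=0xc7, mem[0x07]=0x4c, mem[0x05]=0x04, mem[0x10]=0x9e

MEM[0x14,0x07,0x05,0x10] = c7 4c 04 9e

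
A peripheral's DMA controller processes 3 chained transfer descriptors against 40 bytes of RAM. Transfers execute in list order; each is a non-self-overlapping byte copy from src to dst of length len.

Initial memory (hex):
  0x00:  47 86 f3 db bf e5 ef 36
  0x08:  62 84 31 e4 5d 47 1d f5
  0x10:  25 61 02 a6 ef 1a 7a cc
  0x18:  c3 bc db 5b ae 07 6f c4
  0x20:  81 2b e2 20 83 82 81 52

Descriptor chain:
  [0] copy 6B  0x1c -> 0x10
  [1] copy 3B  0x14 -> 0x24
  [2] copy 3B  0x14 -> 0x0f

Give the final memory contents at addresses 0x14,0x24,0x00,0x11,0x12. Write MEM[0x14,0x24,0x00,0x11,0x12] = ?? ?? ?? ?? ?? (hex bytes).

  after D0: wrote 6B at 0x10 = ae076fc4812b
  after D1: wrote 3B at 0x24 = 812b7a
  after D2: wrote 3B at 0x0f = 812b7a
query mem[0x14]=0x81, mem[0x24]=0x81, mem[0x00]=0x47, mem[0x11]=0x7a, mem[0x12]=0x6f

MEM[0x14,0x24,0x00,0x11,0x12] = 81 81 47 7a 6f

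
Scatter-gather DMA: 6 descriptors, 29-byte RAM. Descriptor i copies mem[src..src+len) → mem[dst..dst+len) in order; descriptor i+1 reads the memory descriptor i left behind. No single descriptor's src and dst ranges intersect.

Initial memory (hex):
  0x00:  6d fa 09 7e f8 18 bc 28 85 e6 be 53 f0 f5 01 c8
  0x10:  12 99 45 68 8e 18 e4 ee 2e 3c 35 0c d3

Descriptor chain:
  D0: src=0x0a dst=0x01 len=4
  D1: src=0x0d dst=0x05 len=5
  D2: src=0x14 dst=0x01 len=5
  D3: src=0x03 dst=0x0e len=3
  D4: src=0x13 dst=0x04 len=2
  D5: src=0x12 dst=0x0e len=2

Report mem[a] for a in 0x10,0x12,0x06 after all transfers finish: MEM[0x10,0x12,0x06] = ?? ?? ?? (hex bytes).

MEM[0x10,0x12,0x06] = 2e 45 01

#0 dst[0x01+4] := {0xbe,0x53,0xf0,0xf5}
#1 dst[0x05+5] := {0xf5,0x01,0xc8,0x12,0x99}
#2 dst[0x01+5] := {0x8e,0x18,0xe4,0xee,0x2e}
#3 dst[0x0e+3] := {0xe4,0xee,0x2e}
#4 dst[0x04+2] := {0x68,0x8e}
#5 dst[0x0e+2] := {0x45,0x68}
query mem[0x10]=0x2e, mem[0x12]=0x45, mem[0x06]=0x01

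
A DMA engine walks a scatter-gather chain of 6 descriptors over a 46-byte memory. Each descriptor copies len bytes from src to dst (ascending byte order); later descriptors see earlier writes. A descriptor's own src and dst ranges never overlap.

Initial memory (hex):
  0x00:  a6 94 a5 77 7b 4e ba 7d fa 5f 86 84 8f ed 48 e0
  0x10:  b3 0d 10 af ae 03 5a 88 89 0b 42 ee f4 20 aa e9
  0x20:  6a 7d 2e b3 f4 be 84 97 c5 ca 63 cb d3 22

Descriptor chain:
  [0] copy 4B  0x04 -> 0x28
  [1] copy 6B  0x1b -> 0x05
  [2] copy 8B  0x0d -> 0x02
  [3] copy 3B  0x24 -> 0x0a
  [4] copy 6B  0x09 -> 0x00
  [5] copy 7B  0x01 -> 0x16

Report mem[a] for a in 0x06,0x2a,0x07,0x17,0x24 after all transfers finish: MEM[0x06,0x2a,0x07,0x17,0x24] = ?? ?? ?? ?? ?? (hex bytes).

MEM[0x06,0x2a,0x07,0x17,0x24] = 0d ba 10 be f4

  after D0: wrote 4B at 0x28 = 7b4eba7d
  after D1: wrote 6B at 0x05 = eef420aae96a
  after D2: wrote 8B at 0x02 = ed48e0b30d10afae
  after D3: wrote 3B at 0x0a = f4be84
  after D4: wrote 6B at 0x00 = aef4be84ed48
  after D5: wrote 7B at 0x16 = f4be84ed480d10
query mem[0x06]=0x0d, mem[0x2a]=0xba, mem[0x07]=0x10, mem[0x17]=0xbe, mem[0x24]=0xf4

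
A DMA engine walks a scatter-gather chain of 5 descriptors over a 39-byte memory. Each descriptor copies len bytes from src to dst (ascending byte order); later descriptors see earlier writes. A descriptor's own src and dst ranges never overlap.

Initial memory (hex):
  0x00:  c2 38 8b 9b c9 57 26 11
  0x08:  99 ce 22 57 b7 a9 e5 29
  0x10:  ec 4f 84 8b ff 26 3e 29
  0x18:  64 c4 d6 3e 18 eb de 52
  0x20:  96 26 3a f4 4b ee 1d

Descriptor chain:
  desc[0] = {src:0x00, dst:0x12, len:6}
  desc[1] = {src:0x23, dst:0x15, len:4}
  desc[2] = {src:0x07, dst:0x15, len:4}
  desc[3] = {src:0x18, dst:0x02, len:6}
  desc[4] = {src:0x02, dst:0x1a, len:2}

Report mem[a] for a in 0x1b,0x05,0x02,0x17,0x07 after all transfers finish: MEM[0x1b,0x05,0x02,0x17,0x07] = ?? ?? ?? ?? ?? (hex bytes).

D0: mem[0x12..0x17] <- [c2 38 8b 9b c9 57]
D1: mem[0x15..0x18] <- [f4 4b ee 1d]
D2: mem[0x15..0x18] <- [11 99 ce 22]
D3: mem[0x02..0x07] <- [22 c4 d6 3e 18 eb]
D4: mem[0x1a..0x1b] <- [22 c4]
query mem[0x1b]=0xc4, mem[0x05]=0x3e, mem[0x02]=0x22, mem[0x17]=0xce, mem[0x07]=0xeb

MEM[0x1b,0x05,0x02,0x17,0x07] = c4 3e 22 ce eb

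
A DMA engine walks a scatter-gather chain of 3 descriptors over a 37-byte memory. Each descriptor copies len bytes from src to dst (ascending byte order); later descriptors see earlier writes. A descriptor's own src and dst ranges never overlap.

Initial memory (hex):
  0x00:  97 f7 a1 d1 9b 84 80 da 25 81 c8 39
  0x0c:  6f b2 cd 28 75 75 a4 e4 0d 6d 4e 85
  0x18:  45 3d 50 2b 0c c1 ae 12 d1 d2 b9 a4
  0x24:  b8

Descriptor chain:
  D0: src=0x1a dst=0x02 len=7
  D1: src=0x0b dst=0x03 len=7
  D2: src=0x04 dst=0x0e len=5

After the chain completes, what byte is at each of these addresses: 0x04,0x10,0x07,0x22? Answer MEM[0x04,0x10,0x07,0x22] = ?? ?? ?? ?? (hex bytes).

[0] 0x1a->0x02 len=7 : 50 2b 0c c1 ae 12 d1
[1] 0x0b->0x03 len=7 : 39 6f b2 cd 28 75 75
[2] 0x04->0x0e len=5 : 6f b2 cd 28 75
query mem[0x04]=0x6f, mem[0x10]=0xcd, mem[0x07]=0x28, mem[0x22]=0xb9

MEM[0x04,0x10,0x07,0x22] = 6f cd 28 b9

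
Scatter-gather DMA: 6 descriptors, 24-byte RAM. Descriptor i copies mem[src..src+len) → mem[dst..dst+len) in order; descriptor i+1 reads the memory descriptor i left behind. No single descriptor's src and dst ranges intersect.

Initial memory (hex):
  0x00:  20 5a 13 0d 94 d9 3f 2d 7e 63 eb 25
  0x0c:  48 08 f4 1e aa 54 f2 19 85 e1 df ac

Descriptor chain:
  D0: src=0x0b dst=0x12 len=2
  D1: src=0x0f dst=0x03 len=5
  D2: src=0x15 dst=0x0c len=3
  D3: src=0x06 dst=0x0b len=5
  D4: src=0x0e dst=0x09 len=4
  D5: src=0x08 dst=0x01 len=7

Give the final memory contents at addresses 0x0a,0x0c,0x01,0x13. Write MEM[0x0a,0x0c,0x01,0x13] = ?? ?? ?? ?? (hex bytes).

MEM[0x0a,0x0c,0x01,0x13] = eb 54 7e 48

  after D0: wrote 2B at 0x12 = 2548
  after D1: wrote 5B at 0x03 = 1eaa542548
  after D2: wrote 3B at 0x0c = e1dfac
  after D3: wrote 5B at 0x0b = 25487e63eb
  after D4: wrote 4B at 0x09 = 63ebaa54
  after D5: wrote 7B at 0x01 = 7e63ebaa547e63
query mem[0x0a]=0xeb, mem[0x0c]=0x54, mem[0x01]=0x7e, mem[0x13]=0x48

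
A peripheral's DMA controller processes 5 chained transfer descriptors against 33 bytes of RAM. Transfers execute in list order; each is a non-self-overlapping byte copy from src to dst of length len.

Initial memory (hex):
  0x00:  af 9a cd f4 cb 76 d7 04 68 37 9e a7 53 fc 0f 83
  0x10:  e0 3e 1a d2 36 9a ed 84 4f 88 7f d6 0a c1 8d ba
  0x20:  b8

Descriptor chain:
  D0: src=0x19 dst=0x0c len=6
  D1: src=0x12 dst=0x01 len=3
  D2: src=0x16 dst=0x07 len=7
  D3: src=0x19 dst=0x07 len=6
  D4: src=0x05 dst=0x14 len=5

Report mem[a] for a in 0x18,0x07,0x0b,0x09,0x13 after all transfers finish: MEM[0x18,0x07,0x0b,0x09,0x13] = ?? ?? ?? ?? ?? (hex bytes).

MEM[0x18,0x07,0x0b,0x09,0x13] = d6 88 c1 d6 d2

  after D0: wrote 6B at 0x0c = 887fd60ac18d
  after D1: wrote 3B at 0x01 = 1ad236
  after D2: wrote 7B at 0x07 = ed844f887fd60a
  after D3: wrote 6B at 0x07 = 887fd60ac18d
  after D4: wrote 5B at 0x14 = 76d7887fd6
query mem[0x18]=0xd6, mem[0x07]=0x88, mem[0x0b]=0xc1, mem[0x09]=0xd6, mem[0x13]=0xd2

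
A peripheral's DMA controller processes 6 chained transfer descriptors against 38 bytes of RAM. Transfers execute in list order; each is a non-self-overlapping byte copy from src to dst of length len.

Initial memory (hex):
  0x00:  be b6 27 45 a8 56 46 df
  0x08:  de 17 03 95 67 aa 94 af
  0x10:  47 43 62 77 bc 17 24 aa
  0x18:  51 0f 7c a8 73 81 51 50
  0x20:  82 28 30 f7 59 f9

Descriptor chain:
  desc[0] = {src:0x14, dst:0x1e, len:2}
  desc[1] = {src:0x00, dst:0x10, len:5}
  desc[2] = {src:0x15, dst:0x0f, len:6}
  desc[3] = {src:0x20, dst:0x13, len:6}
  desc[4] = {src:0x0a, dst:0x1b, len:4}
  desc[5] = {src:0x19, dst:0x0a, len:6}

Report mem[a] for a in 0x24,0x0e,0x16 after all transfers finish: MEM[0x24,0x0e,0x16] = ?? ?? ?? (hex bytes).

MEM[0x24,0x0e,0x16] = 59 67 f7

[0] 0x14->0x1e len=2 : bc 17
[1] 0x00->0x10 len=5 : be b6 27 45 a8
[2] 0x15->0x0f len=6 : 17 24 aa 51 0f 7c
[3] 0x20->0x13 len=6 : 82 28 30 f7 59 f9
[4] 0x0a->0x1b len=4 : 03 95 67 aa
[5] 0x19->0x0a len=6 : 0f 7c 03 95 67 aa
query mem[0x24]=0x59, mem[0x0e]=0x67, mem[0x16]=0xf7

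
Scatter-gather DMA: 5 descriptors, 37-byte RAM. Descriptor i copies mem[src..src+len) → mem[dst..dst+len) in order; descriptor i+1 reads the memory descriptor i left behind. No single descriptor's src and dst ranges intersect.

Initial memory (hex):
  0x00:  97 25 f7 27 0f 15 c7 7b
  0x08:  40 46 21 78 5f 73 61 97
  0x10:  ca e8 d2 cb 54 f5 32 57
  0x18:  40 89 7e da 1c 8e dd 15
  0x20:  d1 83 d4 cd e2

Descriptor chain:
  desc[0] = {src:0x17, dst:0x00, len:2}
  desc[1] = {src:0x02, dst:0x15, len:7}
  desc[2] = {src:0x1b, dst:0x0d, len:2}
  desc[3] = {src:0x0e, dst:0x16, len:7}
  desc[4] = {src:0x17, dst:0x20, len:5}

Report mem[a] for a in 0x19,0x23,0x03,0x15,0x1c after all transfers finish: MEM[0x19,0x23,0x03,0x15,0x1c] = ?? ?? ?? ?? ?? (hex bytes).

MEM[0x19,0x23,0x03,0x15,0x1c] = e8 d2 27 f7 54

D0: mem[0x00..0x01] <- [57 40]
D1: mem[0x15..0x1b] <- [f7 27 0f 15 c7 7b 40]
D2: mem[0x0d..0x0e] <- [40 1c]
D3: mem[0x16..0x1c] <- [1c 97 ca e8 d2 cb 54]
D4: mem[0x20..0x24] <- [97 ca e8 d2 cb]
query mem[0x19]=0xe8, mem[0x23]=0xd2, mem[0x03]=0x27, mem[0x15]=0xf7, mem[0x1c]=0x54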